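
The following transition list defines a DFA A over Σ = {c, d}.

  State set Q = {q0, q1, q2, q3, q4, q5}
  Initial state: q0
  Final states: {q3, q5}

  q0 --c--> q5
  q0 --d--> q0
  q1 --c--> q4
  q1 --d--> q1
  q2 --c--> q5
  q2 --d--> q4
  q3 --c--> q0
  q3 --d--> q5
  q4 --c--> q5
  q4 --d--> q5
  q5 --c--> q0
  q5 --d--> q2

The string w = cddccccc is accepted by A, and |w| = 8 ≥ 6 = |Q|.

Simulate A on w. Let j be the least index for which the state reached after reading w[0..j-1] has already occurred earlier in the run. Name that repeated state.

q5

Run of A on w = c d d c c c c c:
  step 0: q0  (start)
  step 1: q5  (read c: q0→q5)
  step 2: q2  (read d: q5→q2)
  step 3: q4  (read d: q2→q4)
  step 4: q5  (read c: q4→q5)   ← first repeat (q5 seen earlier)
  step 5: q0  (read c: q5→q0)
  step 6: q5  (read c: q0→q5)
  step 7: q0  (read c: q5→q0)
  step 8: q5  (read c: q0→q5)

The earliest repeat is at step j = 4: A is in q5, which it already visited at step i = 1.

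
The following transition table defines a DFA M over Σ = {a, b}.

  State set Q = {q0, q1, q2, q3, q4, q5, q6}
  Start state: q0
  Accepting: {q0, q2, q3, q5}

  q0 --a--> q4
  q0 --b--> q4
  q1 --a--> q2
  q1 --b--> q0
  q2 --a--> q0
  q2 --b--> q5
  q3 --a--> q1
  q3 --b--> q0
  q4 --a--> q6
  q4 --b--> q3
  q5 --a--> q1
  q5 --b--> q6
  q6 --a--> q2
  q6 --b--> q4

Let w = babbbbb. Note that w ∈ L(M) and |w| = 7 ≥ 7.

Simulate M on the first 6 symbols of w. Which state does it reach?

State sequence: q0 -b-> q4 -a-> q6 -b-> q4 -b-> q3 -b-> q0 -b-> q4

After reading 6 characters, M is in state q4.

q4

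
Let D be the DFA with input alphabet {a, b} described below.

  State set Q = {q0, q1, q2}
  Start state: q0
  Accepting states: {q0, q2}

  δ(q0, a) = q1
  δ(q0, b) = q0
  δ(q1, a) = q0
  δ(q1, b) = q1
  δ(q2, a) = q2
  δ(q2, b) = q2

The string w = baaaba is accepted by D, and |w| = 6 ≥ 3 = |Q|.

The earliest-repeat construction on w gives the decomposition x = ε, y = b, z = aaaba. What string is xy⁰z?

aaaba

xy⁰z = xz = ε·aaaba = aaaba.
Reading y = b takes D from q0 back to q0, so after x the machine is still in q0, and z then leads to the accepting state q0. Hence aaaba ∈ L(D).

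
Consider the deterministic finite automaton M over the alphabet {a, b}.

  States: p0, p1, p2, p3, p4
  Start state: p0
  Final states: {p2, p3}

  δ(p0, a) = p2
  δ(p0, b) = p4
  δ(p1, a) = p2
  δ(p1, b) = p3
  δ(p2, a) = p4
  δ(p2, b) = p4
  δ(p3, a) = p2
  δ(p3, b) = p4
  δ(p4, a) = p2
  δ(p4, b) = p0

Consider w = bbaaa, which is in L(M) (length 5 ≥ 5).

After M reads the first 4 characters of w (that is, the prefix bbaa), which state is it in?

p4

Run of M on the first 4 characters of w = b b a a:
  step 0: p0  (start)
  step 1: p4  (read b: p0→p4)
  step 2: p0  (read b: p4→p0)
  step 3: p2  (read a: p0→p2)
  step 4: p4  (read a: p2→p4)

After reading 4 characters, M is in state p4.
(This kind of state-tracing is the core of the pumping-lemma construction: with 5 states, pigeonhole forces a repeat within the first 5 steps.)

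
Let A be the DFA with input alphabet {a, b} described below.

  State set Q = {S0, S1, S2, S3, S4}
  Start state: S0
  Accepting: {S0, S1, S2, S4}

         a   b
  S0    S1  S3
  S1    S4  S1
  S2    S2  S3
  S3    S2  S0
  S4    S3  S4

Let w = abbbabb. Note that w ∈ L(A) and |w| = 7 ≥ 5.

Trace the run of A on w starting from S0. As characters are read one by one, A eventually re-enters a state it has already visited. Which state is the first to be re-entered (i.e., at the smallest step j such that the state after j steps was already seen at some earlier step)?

S1

State sequence: S0 -a-> S1 -b-> S1 -b-> S1 -b-> S1 -a-> S4 -b-> S4 -b-> S4
First repeat at step 2: S1 was already visited.

The earliest repeat is at step j = 2: A is in S1, which it already visited at step i = 1.
Since A has 5 states, any run of length ≥ 5 visits 5+1 states, so by pigeonhole some state repeats within the first 5 steps — that repeat gives the pumpable loop.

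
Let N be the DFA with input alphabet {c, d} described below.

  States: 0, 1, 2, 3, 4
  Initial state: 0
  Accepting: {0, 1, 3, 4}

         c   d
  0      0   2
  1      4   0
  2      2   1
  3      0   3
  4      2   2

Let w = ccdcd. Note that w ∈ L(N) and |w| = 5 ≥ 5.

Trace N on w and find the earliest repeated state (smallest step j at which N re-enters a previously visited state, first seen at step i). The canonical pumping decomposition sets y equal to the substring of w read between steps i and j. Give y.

State sequence: 0 -c-> 0 -c-> 0 -d-> 2 -c-> 2 -d-> 1
First repeat at step 1: 0 was already visited.

So i = 0, j = 1, giving x = w[0:0] = ε, y = w[0:1] = c, z = w[1:5] = cdcd.
Check: |xy| = 1 ≤ 5 and |y| = 1 ≥ 1. Reading y takes N from 0 back to 0, so every xyⁱz is accepted.
With |Q| = 5, pigeonhole forces a state repeat no later than step 5; the substring read between the first and second visits to that state can be pumped.

c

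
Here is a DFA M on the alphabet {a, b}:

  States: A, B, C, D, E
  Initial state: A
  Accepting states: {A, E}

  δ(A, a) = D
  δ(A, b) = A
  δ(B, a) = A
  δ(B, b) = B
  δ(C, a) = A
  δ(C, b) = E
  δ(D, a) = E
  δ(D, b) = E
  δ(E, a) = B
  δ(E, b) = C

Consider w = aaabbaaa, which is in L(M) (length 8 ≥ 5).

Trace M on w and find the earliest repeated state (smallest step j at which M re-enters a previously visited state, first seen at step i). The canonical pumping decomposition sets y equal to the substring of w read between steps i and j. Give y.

Run of M on w = a a a b b a a a:
  step 0: A  (start)
  step 1: D  (read a: A→D)
  step 2: E  (read a: D→E)
  step 3: B  (read a: E→B)
  step 4: B  (read b: B→B)   ← first repeat (B seen earlier)
  step 5: B  (read b: B→B)
  step 6: A  (read a: B→A)
  step 7: D  (read a: A→D)
  step 8: E  (read a: D→E)

So i = 3, j = 4, giving x = w[0:3] = aaa, y = w[3:4] = b, z = w[4:8] = baaa.
Check: |xy| = 4 ≤ 5 and |y| = 1 ≥ 1. Reading y takes M from B back to B, so every xyⁱz is accepted.

b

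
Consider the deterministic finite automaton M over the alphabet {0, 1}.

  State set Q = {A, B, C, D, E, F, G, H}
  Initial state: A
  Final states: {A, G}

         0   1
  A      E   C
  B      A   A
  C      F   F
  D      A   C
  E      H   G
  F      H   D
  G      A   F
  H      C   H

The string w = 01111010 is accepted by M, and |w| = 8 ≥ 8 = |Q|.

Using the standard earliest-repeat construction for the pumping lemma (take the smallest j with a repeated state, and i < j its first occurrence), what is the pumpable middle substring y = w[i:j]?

110

State sequence: A -0-> E -1-> G -1-> F -1-> D -1-> C -0-> F -1-> D -0-> A
First repeat at step 6: F was already visited.

So i = 3, j = 6, giving x = w[0:3] = 011, y = w[3:6] = 110, z = w[6:8] = 10.
Check: |xy| = 6 ≤ 8 and |y| = 3 ≥ 1. Reading y takes M from F back to F, so every xyⁱz is accepted.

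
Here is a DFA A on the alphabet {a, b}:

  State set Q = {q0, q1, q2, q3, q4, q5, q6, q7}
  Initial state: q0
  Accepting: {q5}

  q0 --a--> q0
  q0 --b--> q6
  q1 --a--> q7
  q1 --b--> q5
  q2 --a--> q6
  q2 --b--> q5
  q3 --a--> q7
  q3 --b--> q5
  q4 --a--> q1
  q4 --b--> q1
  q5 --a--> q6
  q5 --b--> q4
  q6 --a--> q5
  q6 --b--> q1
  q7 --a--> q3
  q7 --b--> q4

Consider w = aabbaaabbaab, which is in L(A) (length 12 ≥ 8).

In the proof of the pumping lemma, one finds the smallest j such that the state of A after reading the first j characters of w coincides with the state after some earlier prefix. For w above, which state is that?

q0

State sequence: q0 -a-> q0 -a-> q0 -b-> q6 -b-> q1 -a-> q7 -a-> q3 -a-> q7 -b-> q4 -b-> q1 -a-> q7 -a-> q3 -b-> q5
First repeat at step 1: q0 was already visited.

The earliest repeat is at step j = 1: A is in q0, which it already visited at step i = 0.
The DFA has 8 states, so the proof of the pumping lemma guarantees a repeated state among the first 8+1 visited; the segment between the two visits is the pumpable y.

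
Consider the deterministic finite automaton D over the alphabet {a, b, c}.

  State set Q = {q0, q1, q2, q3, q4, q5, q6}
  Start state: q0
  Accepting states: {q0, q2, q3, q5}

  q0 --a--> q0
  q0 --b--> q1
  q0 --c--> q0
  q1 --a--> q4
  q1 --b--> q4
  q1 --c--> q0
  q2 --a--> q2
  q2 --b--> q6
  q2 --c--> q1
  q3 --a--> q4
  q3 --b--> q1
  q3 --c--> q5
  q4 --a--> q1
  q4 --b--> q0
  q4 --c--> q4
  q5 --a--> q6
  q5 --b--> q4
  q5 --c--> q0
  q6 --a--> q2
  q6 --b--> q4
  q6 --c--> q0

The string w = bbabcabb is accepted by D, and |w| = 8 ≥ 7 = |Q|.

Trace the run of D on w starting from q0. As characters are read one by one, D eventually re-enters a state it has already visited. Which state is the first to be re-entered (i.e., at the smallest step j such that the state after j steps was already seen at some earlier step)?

q1

Run of D on w = b b a b c a b b:
  step 0: q0  (start)
  step 1: q1  (read b: q0→q1)
  step 2: q4  (read b: q1→q4)
  step 3: q1  (read a: q4→q1)   ← first repeat (q1 seen earlier)
  step 4: q4  (read b: q1→q4)
  step 5: q4  (read c: q4→q4)
  step 6: q1  (read a: q4→q1)
  step 7: q4  (read b: q1→q4)
  step 8: q0  (read b: q4→q0)

The earliest repeat is at step j = 3: D is in q1, which it already visited at step i = 1.
With |Q| = 7, pigeonhole forces a state repeat no later than step 7; the substring read between the first and second visits to that state can be pumped.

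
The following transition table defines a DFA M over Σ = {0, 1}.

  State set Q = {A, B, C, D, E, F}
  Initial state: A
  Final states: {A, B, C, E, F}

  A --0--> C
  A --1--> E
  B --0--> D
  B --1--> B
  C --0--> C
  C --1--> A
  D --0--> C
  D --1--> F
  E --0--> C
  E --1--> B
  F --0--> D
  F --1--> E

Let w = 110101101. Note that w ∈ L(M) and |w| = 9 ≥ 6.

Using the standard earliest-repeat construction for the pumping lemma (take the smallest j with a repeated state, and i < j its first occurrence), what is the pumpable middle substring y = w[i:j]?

10

Run of M on w = 1 1 0 1 0 1 1 0 1:
  step 0: A  (start)
  step 1: E  (read 1: A→E)
  step 2: B  (read 1: E→B)
  step 3: D  (read 0: B→D)
  step 4: F  (read 1: D→F)
  step 5: D  (read 0: F→D)   ← first repeat (D seen earlier)
  step 6: F  (read 1: D→F)
  step 7: E  (read 1: F→E)
  step 8: C  (read 0: E→C)
  step 9: A  (read 1: C→A)

So i = 3, j = 5, giving x = w[0:3] = 110, y = w[3:5] = 10, z = w[5:9] = 1101.
Check: |xy| = 5 ≤ 6 and |y| = 2 ≥ 1. Reading y takes M from D back to D, so every xyⁱz is accepted.
Pumping length from the standard proof: p = 6 (the number of states). The repeated state found above gives |xy| = j ≤ 6 and |y| = j − i ≥ 1.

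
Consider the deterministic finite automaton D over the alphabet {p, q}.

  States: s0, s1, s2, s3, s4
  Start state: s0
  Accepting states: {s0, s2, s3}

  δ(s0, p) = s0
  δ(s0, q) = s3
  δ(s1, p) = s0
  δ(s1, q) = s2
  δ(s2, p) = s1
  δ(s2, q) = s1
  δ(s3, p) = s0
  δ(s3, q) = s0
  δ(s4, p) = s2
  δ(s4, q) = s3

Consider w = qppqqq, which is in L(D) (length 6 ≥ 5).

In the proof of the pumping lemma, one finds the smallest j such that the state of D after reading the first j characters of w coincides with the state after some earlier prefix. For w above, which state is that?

Run of D on w = q p p q q q:
  step 0: s0  (start)
  step 1: s3  (read q: s0→s3)
  step 2: s0  (read p: s3→s0)   ← first repeat (s0 seen earlier)
  step 3: s0  (read p: s0→s0)
  step 4: s3  (read q: s0→s3)
  step 5: s0  (read q: s3→s0)
  step 6: s3  (read q: s0→s3)

The earliest repeat is at step j = 2: D is in s0, which it already visited at step i = 0.

s0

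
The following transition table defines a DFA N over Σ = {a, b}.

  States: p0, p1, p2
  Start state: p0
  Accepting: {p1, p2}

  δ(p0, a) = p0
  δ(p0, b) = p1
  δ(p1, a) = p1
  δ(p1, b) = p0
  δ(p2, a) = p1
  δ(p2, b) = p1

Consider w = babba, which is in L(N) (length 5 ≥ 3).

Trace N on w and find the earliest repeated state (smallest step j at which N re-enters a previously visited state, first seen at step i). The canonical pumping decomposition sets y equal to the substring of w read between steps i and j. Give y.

Run of N on w = b a b b a:
  step 0: p0  (start)
  step 1: p1  (read b: p0→p1)
  step 2: p1  (read a: p1→p1)   ← first repeat (p1 seen earlier)
  step 3: p0  (read b: p1→p0)
  step 4: p1  (read b: p0→p1)
  step 5: p1  (read a: p1→p1)

So i = 1, j = 2, giving x = w[0:1] = b, y = w[1:2] = a, z = w[2:5] = bba.
Check: |xy| = 2 ≤ 3 and |y| = 1 ≥ 1. Reading y takes N from p1 back to p1, so every xyⁱz is accepted.
Pumping length from the standard proof: p = 3 (the number of states). The repeated state found above gives |xy| = j ≤ 3 and |y| = j − i ≥ 1.

a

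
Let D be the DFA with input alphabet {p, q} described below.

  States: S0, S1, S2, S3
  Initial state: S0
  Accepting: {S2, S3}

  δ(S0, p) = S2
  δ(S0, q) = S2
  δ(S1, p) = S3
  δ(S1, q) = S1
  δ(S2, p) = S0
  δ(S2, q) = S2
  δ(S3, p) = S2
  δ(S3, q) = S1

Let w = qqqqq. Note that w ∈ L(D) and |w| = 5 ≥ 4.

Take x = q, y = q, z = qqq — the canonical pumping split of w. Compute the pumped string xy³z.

qqqqqqq

xy^3z = q·q·q·q·qqq = qqqqqqq.
Reading y = q takes D from S2 back to S2, so after x·y·y·y the machine is still in S2, and z then leads to the accepting state S2. Hence qqqqqqq ∈ L(D).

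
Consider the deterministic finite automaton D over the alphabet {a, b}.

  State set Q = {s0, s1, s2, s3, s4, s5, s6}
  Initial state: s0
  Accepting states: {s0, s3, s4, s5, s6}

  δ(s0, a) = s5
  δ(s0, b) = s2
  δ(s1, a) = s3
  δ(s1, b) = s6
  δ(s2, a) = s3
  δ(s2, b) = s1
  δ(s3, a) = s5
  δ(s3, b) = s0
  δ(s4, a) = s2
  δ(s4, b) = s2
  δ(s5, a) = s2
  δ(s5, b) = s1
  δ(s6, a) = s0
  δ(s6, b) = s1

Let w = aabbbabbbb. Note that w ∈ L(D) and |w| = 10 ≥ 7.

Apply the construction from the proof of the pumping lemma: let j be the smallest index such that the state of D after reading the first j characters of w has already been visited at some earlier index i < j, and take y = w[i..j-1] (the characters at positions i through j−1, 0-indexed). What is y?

State sequence: s0 -a-> s5 -a-> s2 -b-> s1 -b-> s6 -b-> s1 -a-> s3 -b-> s0 -b-> s2 -b-> s1 -b-> s6
First repeat at step 5: s1 was already visited.

So i = 3, j = 5, giving x = w[0:3] = aab, y = w[3:5] = bb, z = w[5:10] = abbbb.
Check: |xy| = 5 ≤ 7 and |y| = 2 ≥ 1. Reading y takes D from s1 back to s1, so every xyⁱz is accepted.
The DFA has 7 states, so the proof of the pumping lemma guarantees a repeated state among the first 7+1 visited; the segment between the two visits is the pumpable y.

bb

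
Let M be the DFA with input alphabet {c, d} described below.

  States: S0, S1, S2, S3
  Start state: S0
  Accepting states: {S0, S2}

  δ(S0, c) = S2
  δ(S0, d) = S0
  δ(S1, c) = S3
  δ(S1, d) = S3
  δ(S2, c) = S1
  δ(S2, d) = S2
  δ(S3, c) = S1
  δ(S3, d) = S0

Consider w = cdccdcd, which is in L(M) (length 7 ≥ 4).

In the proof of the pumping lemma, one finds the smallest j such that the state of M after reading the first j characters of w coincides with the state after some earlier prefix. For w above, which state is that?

S2

Run of M on w = c d c c d c d:
  step 0: S0  (start)
  step 1: S2  (read c: S0→S2)
  step 2: S2  (read d: S2→S2)   ← first repeat (S2 seen earlier)
  step 3: S1  (read c: S2→S1)
  step 4: S3  (read c: S1→S3)
  step 5: S0  (read d: S3→S0)
  step 6: S2  (read c: S0→S2)
  step 7: S2  (read d: S2→S2)

The earliest repeat is at step j = 2: M is in S2, which it already visited at step i = 1.
The DFA has 4 states, so the proof of the pumping lemma guarantees a repeated state among the first 4+1 visited; the segment between the two visits is the pumpable y.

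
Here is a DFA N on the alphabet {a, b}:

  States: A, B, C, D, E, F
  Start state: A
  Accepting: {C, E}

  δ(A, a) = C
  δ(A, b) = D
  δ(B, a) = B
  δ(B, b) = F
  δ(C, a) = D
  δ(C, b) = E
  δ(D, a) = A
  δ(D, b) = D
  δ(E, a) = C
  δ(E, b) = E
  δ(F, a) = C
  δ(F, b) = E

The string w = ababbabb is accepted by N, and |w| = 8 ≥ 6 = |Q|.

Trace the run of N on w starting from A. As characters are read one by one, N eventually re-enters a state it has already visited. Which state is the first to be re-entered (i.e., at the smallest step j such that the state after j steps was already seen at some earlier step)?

Run of N on w = a b a b b a b b:
  step 0: A  (start)
  step 1: C  (read a: A→C)
  step 2: E  (read b: C→E)
  step 3: C  (read a: E→C)   ← first repeat (C seen earlier)
  step 4: E  (read b: C→E)
  step 5: E  (read b: E→E)
  step 6: C  (read a: E→C)
  step 7: E  (read b: C→E)
  step 8: E  (read b: E→E)

The earliest repeat is at step j = 3: N is in C, which it already visited at step i = 1.
Pumping length from the standard proof: p = 6 (the number of states). The repeated state found above gives |xy| = j ≤ 6 and |y| = j − i ≥ 1.

C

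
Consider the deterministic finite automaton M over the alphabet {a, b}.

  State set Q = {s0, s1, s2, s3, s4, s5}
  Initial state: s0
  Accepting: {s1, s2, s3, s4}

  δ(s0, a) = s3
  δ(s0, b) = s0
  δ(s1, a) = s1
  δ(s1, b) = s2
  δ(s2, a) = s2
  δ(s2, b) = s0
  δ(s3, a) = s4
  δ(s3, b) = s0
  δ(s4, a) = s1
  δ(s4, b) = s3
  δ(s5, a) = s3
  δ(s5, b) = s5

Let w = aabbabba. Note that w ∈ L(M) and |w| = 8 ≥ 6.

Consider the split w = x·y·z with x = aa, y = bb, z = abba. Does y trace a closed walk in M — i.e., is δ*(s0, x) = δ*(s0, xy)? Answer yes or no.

Run of M on the first 4 characters of w = a a b b:
  step 0: s0  (start)
  step 1: s3  (read a: s0→s3)
  step 2: s4  (read a: s3→s4)
  step 3: s3  (read b: s4→s3)
  step 4: s0  (read b: s3→s0)

After x (step 2): s4. After xy (step 4): s0.
They differ (s4 ≠ s0), so y is not a cycle from the state after x; this split is not the one the pumping-lemma construction produces, and pumping y need not keep the string in L(M).

no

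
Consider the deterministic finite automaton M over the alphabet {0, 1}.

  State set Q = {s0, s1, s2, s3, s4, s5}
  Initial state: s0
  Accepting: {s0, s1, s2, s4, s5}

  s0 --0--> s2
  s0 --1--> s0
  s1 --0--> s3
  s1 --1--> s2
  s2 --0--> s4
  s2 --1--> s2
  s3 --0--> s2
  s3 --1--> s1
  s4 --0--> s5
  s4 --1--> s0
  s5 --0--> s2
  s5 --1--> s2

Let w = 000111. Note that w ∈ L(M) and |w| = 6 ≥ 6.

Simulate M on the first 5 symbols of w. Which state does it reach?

State sequence: s0 -0-> s2 -0-> s4 -0-> s5 -1-> s2 -1-> s2

After reading 5 characters, M is in state s2.
(This kind of state-tracing is the core of the pumping-lemma construction: with 6 states, pigeonhole forces a repeat within the first 6 steps.)

s2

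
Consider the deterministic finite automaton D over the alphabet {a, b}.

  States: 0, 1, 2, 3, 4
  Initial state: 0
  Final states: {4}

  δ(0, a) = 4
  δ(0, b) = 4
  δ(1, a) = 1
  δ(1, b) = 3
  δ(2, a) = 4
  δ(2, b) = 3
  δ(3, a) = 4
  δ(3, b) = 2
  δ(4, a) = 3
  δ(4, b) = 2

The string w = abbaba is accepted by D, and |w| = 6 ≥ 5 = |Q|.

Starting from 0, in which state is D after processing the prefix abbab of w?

2

Run of D on the first 5 characters of w = a b b a b:
  step 0: 0  (start)
  step 1: 4  (read a: 0→4)
  step 2: 2  (read b: 4→2)
  step 3: 3  (read b: 2→3)
  step 4: 4  (read a: 3→4)
  step 5: 2  (read b: 4→2)

After reading 5 characters, D is in state 2.
(This kind of state-tracing is the core of the pumping-lemma construction: with 5 states, pigeonhole forces a repeat within the first 5 steps.)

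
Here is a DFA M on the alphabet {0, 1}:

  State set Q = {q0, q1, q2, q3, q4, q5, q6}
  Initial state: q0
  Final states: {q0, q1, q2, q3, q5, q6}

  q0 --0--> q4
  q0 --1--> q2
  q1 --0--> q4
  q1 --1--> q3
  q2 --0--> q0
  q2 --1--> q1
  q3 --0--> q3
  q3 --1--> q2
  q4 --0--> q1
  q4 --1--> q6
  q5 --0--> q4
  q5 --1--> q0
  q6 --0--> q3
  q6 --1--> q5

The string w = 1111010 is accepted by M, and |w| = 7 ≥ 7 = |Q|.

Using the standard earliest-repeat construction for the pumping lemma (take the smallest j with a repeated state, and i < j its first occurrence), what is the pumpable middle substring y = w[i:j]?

111

Run of M on w = 1 1 1 1 0 1 0:
  step 0: q0  (start)
  step 1: q2  (read 1: q0→q2)
  step 2: q1  (read 1: q2→q1)
  step 3: q3  (read 1: q1→q3)
  step 4: q2  (read 1: q3→q2)   ← first repeat (q2 seen earlier)
  step 5: q0  (read 0: q2→q0)
  step 6: q2  (read 1: q0→q2)
  step 7: q0  (read 0: q2→q0)

So i = 1, j = 4, giving x = w[0:1] = 1, y = w[1:4] = 111, z = w[4:7] = 010.
Check: |xy| = 4 ≤ 7 and |y| = 3 ≥ 1. Reading y takes M from q2 back to q2, so every xyⁱz is accepted.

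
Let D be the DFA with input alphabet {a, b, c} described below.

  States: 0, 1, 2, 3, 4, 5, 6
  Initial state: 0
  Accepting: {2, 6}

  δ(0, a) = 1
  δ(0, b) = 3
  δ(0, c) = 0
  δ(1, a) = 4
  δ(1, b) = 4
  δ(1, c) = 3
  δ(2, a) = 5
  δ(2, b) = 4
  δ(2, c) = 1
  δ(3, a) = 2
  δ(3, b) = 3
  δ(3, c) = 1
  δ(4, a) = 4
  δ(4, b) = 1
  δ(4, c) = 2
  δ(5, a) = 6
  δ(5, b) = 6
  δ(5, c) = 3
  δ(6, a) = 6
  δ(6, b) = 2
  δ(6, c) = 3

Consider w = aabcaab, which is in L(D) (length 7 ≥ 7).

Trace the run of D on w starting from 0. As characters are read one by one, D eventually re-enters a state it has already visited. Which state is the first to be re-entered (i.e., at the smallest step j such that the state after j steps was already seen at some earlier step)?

1

State sequence: 0 -a-> 1 -a-> 4 -b-> 1 -c-> 3 -a-> 2 -a-> 5 -b-> 6
First repeat at step 3: 1 was already visited.

The earliest repeat is at step j = 3: D is in 1, which it already visited at step i = 1.
The DFA has 7 states, so the proof of the pumping lemma guarantees a repeated state among the first 7+1 visited; the segment between the two visits is the pumpable y.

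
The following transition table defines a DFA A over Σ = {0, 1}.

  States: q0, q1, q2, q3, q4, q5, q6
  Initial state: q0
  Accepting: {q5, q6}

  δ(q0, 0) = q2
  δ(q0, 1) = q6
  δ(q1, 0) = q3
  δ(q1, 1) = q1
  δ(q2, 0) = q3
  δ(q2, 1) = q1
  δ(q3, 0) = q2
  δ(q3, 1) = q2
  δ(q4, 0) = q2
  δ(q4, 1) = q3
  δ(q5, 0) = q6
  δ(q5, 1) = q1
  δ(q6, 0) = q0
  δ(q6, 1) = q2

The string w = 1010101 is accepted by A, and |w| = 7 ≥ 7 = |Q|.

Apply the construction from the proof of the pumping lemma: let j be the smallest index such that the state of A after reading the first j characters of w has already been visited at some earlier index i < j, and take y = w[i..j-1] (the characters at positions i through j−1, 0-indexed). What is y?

10

Run of A on w = 1 0 1 0 1 0 1:
  step 0: q0  (start)
  step 1: q6  (read 1: q0→q6)
  step 2: q0  (read 0: q6→q0)   ← first repeat (q0 seen earlier)
  step 3: q6  (read 1: q0→q6)
  step 4: q0  (read 0: q6→q0)
  step 5: q6  (read 1: q0→q6)
  step 6: q0  (read 0: q6→q0)
  step 7: q6  (read 1: q0→q6)

So i = 0, j = 2, giving x = w[0:0] = ε, y = w[0:2] = 10, z = w[2:7] = 10101.
Check: |xy| = 2 ≤ 7 and |y| = 2 ≥ 1. Reading y takes A from q0 back to q0, so every xyⁱz is accepted.
Since A has 7 states, any run of length ≥ 7 visits 7+1 states, so by pigeonhole some state repeats within the first 7 steps — that repeat gives the pumpable loop.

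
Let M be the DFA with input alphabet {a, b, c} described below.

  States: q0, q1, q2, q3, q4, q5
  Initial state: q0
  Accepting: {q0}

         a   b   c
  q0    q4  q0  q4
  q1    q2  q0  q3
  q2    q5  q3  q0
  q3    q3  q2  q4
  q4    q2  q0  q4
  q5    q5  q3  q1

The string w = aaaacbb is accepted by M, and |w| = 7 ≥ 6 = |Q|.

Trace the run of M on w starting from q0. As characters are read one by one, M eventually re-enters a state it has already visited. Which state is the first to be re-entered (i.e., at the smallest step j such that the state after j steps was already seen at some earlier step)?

Run of M on w = a a a a c b b:
  step 0: q0  (start)
  step 1: q4  (read a: q0→q4)
  step 2: q2  (read a: q4→q2)
  step 3: q5  (read a: q2→q5)
  step 4: q5  (read a: q5→q5)   ← first repeat (q5 seen earlier)
  step 5: q1  (read c: q5→q1)
  step 6: q0  (read b: q1→q0)
  step 7: q0  (read b: q0→q0)

The earliest repeat is at step j = 4: M is in q5, which it already visited at step i = 3.
Since M has 6 states, any run of length ≥ 6 visits 6+1 states, so by pigeonhole some state repeats within the first 6 steps — that repeat gives the pumpable loop.

q5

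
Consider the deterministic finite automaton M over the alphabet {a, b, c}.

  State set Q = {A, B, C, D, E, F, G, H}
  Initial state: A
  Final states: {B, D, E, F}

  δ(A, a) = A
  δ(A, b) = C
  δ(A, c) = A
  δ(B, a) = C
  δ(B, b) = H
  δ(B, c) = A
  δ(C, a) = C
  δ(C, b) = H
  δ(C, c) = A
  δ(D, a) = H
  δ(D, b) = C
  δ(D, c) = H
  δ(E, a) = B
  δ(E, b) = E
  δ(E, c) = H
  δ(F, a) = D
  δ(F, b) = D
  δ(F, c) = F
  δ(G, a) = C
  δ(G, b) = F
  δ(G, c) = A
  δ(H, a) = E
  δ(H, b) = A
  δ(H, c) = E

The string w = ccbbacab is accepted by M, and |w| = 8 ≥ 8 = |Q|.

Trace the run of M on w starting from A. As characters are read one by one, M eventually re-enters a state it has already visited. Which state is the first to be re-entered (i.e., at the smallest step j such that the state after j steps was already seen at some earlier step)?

A

State sequence: A -c-> A -c-> A -b-> C -b-> H -a-> E -c-> H -a-> E -b-> E
First repeat at step 1: A was already visited.

The earliest repeat is at step j = 1: M is in A, which it already visited at step i = 0.
Pumping length from the standard proof: p = 8 (the number of states). The repeated state found above gives |xy| = j ≤ 8 and |y| = j − i ≥ 1.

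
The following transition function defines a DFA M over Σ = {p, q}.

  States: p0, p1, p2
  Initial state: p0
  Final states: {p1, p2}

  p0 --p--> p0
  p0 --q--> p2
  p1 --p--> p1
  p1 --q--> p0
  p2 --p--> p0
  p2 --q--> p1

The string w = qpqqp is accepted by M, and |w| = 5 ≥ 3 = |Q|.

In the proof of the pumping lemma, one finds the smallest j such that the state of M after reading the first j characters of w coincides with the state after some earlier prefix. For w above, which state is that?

p0

State sequence: p0 -q-> p2 -p-> p0 -q-> p2 -q-> p1 -p-> p1
First repeat at step 2: p0 was already visited.

The earliest repeat is at step j = 2: M is in p0, which it already visited at step i = 0.
The DFA has 3 states, so the proof of the pumping lemma guarantees a repeated state among the first 3+1 visited; the segment between the two visits is the pumpable y.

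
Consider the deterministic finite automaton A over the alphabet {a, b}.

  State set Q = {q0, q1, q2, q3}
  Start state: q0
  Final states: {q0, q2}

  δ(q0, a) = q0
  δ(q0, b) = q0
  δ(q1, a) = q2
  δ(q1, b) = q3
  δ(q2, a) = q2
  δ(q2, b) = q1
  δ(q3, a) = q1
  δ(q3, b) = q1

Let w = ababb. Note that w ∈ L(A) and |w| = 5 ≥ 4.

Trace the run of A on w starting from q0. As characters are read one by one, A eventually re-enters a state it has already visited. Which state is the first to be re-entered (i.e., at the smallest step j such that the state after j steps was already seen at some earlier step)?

State sequence: q0 -a-> q0 -b-> q0 -a-> q0 -b-> q0 -b-> q0
First repeat at step 1: q0 was already visited.

The earliest repeat is at step j = 1: A is in q0, which it already visited at step i = 0.
With |Q| = 4, pigeonhole forces a state repeat no later than step 4; the substring read between the first and second visits to that state can be pumped.

q0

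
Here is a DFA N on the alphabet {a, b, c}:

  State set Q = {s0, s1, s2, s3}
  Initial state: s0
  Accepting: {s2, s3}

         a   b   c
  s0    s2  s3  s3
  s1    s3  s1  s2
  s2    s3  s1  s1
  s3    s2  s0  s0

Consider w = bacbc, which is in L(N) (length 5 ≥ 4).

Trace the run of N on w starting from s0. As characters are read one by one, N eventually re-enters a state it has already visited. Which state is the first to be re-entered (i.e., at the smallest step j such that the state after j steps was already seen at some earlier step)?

s1

State sequence: s0 -b-> s3 -a-> s2 -c-> s1 -b-> s1 -c-> s2
First repeat at step 4: s1 was already visited.

The earliest repeat is at step j = 4: N is in s1, which it already visited at step i = 3.
The DFA has 4 states, so the proof of the pumping lemma guarantees a repeated state among the first 4+1 visited; the segment between the two visits is the pumpable y.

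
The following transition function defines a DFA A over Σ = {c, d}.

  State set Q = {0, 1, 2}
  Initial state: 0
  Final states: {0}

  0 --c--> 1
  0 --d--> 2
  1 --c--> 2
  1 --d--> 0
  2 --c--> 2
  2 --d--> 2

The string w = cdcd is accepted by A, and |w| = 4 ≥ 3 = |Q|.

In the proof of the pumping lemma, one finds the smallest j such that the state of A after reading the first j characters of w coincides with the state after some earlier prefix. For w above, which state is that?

Run of A on w = c d c d:
  step 0: 0  (start)
  step 1: 1  (read c: 0→1)
  step 2: 0  (read d: 1→0)   ← first repeat (0 seen earlier)
  step 3: 1  (read c: 0→1)
  step 4: 0  (read d: 1→0)

The earliest repeat is at step j = 2: A is in 0, which it already visited at step i = 0.

0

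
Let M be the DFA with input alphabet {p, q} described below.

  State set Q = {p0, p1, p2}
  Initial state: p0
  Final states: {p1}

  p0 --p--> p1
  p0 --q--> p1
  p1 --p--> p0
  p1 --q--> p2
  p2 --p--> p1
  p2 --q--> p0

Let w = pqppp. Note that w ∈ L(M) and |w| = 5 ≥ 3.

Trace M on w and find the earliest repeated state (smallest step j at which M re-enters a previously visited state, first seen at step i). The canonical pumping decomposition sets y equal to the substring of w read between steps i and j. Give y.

qp

Run of M on w = p q p p p:
  step 0: p0  (start)
  step 1: p1  (read p: p0→p1)
  step 2: p2  (read q: p1→p2)
  step 3: p1  (read p: p2→p1)   ← first repeat (p1 seen earlier)
  step 4: p0  (read p: p1→p0)
  step 5: p1  (read p: p0→p1)

So i = 1, j = 3, giving x = w[0:1] = p, y = w[1:3] = qp, z = w[3:5] = pp.
Check: |xy| = 3 ≤ 3 and |y| = 2 ≥ 1. Reading y takes M from p1 back to p1, so every xyⁱz is accepted.
Since M has 3 states, any run of length ≥ 3 visits 3+1 states, so by pigeonhole some state repeats within the first 3 steps — that repeat gives the pumpable loop.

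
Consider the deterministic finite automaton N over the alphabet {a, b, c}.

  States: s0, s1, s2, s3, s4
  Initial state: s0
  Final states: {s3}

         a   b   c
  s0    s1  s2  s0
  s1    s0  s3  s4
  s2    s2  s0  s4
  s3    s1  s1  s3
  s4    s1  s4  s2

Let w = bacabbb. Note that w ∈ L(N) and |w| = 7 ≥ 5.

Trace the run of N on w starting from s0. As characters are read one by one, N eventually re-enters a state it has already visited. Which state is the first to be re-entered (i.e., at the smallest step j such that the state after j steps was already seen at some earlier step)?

State sequence: s0 -b-> s2 -a-> s2 -c-> s4 -a-> s1 -b-> s3 -b-> s1 -b-> s3
First repeat at step 2: s2 was already visited.

The earliest repeat is at step j = 2: N is in s2, which it already visited at step i = 1.
Pumping length from the standard proof: p = 5 (the number of states). The repeated state found above gives |xy| = j ≤ 5 and |y| = j − i ≥ 1.

s2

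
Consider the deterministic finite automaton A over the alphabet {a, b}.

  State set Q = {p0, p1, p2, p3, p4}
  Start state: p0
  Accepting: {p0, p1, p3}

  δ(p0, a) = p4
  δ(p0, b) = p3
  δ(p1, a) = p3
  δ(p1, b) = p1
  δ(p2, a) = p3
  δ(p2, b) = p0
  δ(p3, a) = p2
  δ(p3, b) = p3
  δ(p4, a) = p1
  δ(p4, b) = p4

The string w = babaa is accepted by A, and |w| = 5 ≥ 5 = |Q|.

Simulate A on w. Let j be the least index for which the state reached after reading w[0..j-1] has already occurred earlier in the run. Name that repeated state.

p0

Run of A on w = b a b a a:
  step 0: p0  (start)
  step 1: p3  (read b: p0→p3)
  step 2: p2  (read a: p3→p2)
  step 3: p0  (read b: p2→p0)   ← first repeat (p0 seen earlier)
  step 4: p4  (read a: p0→p4)
  step 5: p1  (read a: p4→p1)

The earliest repeat is at step j = 3: A is in p0, which it already visited at step i = 0.
The DFA has 5 states, so the proof of the pumping lemma guarantees a repeated state among the first 5+1 visited; the segment between the two visits is the pumpable y.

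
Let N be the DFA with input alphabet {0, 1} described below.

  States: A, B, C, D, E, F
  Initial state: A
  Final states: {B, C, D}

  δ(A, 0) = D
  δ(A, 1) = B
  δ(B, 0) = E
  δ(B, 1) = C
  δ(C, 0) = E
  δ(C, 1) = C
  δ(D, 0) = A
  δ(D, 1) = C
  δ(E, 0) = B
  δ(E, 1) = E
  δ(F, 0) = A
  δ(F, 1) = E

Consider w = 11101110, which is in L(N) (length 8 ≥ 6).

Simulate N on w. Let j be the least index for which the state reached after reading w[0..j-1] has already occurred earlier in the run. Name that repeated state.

Run of N on w = 1 1 1 0 1 1 1 0:
  step 0: A  (start)
  step 1: B  (read 1: A→B)
  step 2: C  (read 1: B→C)
  step 3: C  (read 1: C→C)   ← first repeat (C seen earlier)
  step 4: E  (read 0: C→E)
  step 5: E  (read 1: E→E)
  step 6: E  (read 1: E→E)
  step 7: E  (read 1: E→E)
  step 8: B  (read 0: E→B)

The earliest repeat is at step j = 3: N is in C, which it already visited at step i = 2.
The DFA has 6 states, so the proof of the pumping lemma guarantees a repeated state among the first 6+1 visited; the segment between the two visits is the pumpable y.

C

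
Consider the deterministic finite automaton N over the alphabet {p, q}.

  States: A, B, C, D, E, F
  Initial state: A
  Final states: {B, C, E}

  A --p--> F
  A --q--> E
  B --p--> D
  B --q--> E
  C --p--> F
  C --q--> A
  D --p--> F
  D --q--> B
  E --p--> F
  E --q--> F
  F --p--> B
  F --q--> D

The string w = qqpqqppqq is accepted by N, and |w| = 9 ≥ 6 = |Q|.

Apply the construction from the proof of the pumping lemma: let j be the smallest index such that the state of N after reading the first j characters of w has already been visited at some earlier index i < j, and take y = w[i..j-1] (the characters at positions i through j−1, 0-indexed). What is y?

State sequence: A -q-> E -q-> F -p-> B -q-> E -q-> F -p-> B -p-> D -q-> B -q-> E
First repeat at step 4: E was already visited.

So i = 1, j = 4, giving x = w[0:1] = q, y = w[1:4] = qpq, z = w[4:9] = qppqq.
Check: |xy| = 4 ≤ 6 and |y| = 3 ≥ 1. Reading y takes N from E back to E, so every xyⁱz is accepted.
The DFA has 6 states, so the proof of the pumping lemma guarantees a repeated state among the first 6+1 visited; the segment between the two visits is the pumpable y.

qpq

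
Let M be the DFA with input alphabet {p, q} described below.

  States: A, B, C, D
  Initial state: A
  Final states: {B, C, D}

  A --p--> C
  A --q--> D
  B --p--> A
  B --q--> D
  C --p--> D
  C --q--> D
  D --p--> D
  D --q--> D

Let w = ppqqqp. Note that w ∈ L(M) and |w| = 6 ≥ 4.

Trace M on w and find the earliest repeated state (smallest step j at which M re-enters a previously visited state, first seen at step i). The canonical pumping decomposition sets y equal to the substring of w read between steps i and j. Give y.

q

Run of M on w = p p q q q p:
  step 0: A  (start)
  step 1: C  (read p: A→C)
  step 2: D  (read p: C→D)
  step 3: D  (read q: D→D)   ← first repeat (D seen earlier)
  step 4: D  (read q: D→D)
  step 5: D  (read q: D→D)
  step 6: D  (read p: D→D)

So i = 2, j = 3, giving x = w[0:2] = pp, y = w[2:3] = q, z = w[3:6] = qqp.
Check: |xy| = 3 ≤ 4 and |y| = 1 ≥ 1. Reading y takes M from D back to D, so every xyⁱz is accepted.
Pumping length from the standard proof: p = 4 (the number of states). The repeated state found above gives |xy| = j ≤ 4 and |y| = j − i ≥ 1.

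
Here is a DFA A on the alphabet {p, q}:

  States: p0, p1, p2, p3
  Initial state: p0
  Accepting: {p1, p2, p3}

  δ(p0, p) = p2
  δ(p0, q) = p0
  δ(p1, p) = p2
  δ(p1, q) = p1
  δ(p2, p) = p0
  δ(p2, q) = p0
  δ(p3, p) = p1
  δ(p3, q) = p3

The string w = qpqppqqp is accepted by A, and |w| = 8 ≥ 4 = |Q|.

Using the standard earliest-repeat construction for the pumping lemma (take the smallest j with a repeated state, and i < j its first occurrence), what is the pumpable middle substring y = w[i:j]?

q

State sequence: p0 -q-> p0 -p-> p2 -q-> p0 -p-> p2 -p-> p0 -q-> p0 -q-> p0 -p-> p2
First repeat at step 1: p0 was already visited.

So i = 0, j = 1, giving x = w[0:0] = ε, y = w[0:1] = q, z = w[1:8] = pqppqqp.
Check: |xy| = 1 ≤ 4 and |y| = 1 ≥ 1. Reading y takes A from p0 back to p0, so every xyⁱz is accepted.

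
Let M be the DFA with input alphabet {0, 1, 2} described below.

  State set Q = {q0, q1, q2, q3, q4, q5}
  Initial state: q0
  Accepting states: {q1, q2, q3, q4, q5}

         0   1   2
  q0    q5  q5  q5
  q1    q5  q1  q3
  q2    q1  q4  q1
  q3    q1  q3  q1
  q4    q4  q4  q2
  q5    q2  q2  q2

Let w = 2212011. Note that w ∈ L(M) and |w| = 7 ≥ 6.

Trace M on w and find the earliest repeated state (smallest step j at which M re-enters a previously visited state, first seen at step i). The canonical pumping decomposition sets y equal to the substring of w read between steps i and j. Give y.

12

State sequence: q0 -2-> q5 -2-> q2 -1-> q4 -2-> q2 -0-> q1 -1-> q1 -1-> q1
First repeat at step 4: q2 was already visited.

So i = 2, j = 4, giving x = w[0:2] = 22, y = w[2:4] = 12, z = w[4:7] = 011.
Check: |xy| = 4 ≤ 6 and |y| = 2 ≥ 1. Reading y takes M from q2 back to q2, so every xyⁱz is accepted.
With |Q| = 6, pigeonhole forces a state repeat no later than step 6; the substring read between the first and second visits to that state can be pumped.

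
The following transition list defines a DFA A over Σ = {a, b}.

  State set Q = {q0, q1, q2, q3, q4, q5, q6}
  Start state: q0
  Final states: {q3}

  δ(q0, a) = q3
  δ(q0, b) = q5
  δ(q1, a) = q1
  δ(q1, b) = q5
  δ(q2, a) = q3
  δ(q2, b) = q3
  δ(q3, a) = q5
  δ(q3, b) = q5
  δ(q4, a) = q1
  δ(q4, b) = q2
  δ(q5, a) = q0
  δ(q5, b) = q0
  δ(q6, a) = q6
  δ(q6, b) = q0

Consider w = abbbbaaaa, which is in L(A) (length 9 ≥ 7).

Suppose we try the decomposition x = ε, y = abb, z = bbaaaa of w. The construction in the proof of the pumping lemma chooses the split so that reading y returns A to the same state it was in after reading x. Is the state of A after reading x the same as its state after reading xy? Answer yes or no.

yes

State sequence: q0 -a-> q3 -b-> q5 -b-> q0

After x (step 0): q0. After xy (step 3): q0.
They match, so y = abb drives A around a cycle from q0 back to itself; pumping y any number of times keeps A in q0 before reading z, and xyⁱz ∈ L(A) for every i ≥ 0.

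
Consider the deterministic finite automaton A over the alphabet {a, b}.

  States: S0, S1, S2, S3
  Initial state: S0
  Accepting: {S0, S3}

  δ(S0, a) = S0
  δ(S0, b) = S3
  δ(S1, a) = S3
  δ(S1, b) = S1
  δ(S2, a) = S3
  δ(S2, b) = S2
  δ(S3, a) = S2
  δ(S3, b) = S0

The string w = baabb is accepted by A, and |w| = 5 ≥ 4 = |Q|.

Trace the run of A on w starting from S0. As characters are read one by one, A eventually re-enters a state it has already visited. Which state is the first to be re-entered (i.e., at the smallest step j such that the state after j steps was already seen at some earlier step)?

S3

State sequence: S0 -b-> S3 -a-> S2 -a-> S3 -b-> S0 -b-> S3
First repeat at step 3: S3 was already visited.

The earliest repeat is at step j = 3: A is in S3, which it already visited at step i = 1.
Pumping length from the standard proof: p = 4 (the number of states). The repeated state found above gives |xy| = j ≤ 4 and |y| = j − i ≥ 1.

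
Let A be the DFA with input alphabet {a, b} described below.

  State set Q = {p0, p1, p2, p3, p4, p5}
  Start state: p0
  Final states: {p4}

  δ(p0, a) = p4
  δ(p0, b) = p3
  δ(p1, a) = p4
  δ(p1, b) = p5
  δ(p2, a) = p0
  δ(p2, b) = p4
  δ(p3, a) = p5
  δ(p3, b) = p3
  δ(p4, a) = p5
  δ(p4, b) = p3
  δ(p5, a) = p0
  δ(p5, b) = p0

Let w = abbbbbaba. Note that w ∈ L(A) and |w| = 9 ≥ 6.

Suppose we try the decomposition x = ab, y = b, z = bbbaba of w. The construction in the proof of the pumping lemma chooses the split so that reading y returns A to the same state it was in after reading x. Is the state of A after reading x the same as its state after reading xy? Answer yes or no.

yes

State sequence: p0 -a-> p4 -b-> p3 -b-> p3

After x (step 2): p3. After xy (step 3): p3.
They match, so y = b drives A around a cycle from p3 back to itself; pumping y any number of times keeps A in p3 before reading z, and xyⁱz ∈ L(A) for every i ≥ 0.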